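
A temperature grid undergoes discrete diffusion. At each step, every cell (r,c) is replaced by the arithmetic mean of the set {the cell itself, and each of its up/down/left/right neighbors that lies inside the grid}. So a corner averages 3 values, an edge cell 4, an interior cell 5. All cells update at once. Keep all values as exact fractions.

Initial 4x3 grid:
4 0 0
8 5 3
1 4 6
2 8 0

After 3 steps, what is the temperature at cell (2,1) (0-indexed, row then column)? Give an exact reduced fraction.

Answer: 12037/3000

Derivation:
Step 1: cell (2,1) = 24/5
Step 2: cell (2,1) = 193/50
Step 3: cell (2,1) = 12037/3000
Full grid after step 3:
  251/72 14947/4800 8/3
  3127/800 6993/2000 7831/2400
  28333/7200 12037/3000 26383/7200
  8623/2160 27833/7200 8653/2160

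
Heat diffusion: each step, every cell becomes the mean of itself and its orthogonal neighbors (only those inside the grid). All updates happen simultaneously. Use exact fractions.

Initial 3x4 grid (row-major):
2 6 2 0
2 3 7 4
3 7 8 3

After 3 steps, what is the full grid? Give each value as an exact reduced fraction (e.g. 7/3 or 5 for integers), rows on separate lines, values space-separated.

After step 1:
  10/3 13/4 15/4 2
  5/2 5 24/5 7/2
  4 21/4 25/4 5
After step 2:
  109/36 23/6 69/20 37/12
  89/24 104/25 233/50 153/40
  47/12 41/8 213/40 59/12
After step 3:
  761/216 814/225 1127/300 1243/360
  26663/7200 3223/750 1071/250 3297/800
  17/4 2779/600 751/150 211/45

Answer: 761/216 814/225 1127/300 1243/360
26663/7200 3223/750 1071/250 3297/800
17/4 2779/600 751/150 211/45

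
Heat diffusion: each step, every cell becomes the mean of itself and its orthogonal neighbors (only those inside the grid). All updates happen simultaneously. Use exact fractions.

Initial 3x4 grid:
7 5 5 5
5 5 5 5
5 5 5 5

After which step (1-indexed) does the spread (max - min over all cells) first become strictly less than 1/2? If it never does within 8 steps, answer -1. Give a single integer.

Answer: 3

Derivation:
Step 1: max=17/3, min=5, spread=2/3
Step 2: max=50/9, min=5, spread=5/9
Step 3: max=581/108, min=5, spread=41/108
  -> spread < 1/2 first at step 3
Step 4: max=69017/12960, min=5, spread=4217/12960
Step 5: max=4097149/777600, min=18079/3600, spread=38417/155520
Step 6: max=244480211/46656000, min=362597/72000, spread=1903471/9331200
Step 7: max=14597789089/2799360000, min=10915759/2160000, spread=18038617/111974400
Step 8: max=873076182851/167961600000, min=984926759/194400000, spread=883978523/6718464000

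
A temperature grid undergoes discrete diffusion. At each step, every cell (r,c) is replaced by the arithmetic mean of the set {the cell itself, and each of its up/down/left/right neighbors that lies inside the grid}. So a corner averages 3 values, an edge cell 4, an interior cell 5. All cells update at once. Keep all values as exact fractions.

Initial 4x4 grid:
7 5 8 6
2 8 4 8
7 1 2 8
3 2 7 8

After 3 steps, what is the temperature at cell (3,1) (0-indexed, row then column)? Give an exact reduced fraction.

Step 1: cell (3,1) = 13/4
Step 2: cell (3,1) = 4
Step 3: cell (3,1) = 4889/1200
Full grid after step 3:
  283/54 8339/1440 42719/7200 2827/432
  7229/1440 7303/1500 34757/6000 22237/3600
  9643/2400 9049/2000 7657/1500 21857/3600
  63/16 4889/1200 18407/3600 1583/270

Answer: 4889/1200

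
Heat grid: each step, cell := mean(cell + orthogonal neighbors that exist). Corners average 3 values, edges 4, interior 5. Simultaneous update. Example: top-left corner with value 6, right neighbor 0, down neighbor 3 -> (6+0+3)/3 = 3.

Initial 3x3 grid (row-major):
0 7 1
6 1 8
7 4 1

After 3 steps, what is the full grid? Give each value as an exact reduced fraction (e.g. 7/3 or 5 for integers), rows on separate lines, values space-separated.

Answer: 8867/2160 52109/14400 2183/540
3113/800 25633/6000 52859/14400
9667/2160 18703/4800 2243/540

Derivation:
After step 1:
  13/3 9/4 16/3
  7/2 26/5 11/4
  17/3 13/4 13/3
After step 2:
  121/36 1027/240 31/9
  187/40 339/100 1057/240
  149/36 369/80 31/9
After step 3:
  8867/2160 52109/14400 2183/540
  3113/800 25633/6000 52859/14400
  9667/2160 18703/4800 2243/540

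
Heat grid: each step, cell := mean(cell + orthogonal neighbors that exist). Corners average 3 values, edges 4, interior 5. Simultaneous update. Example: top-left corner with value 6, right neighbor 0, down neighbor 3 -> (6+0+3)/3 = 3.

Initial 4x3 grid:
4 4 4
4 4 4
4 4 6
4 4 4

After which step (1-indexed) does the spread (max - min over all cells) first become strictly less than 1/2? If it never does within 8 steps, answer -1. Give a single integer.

Step 1: max=14/3, min=4, spread=2/3
Step 2: max=271/60, min=4, spread=31/60
Step 3: max=2371/540, min=4, spread=211/540
  -> spread < 1/2 first at step 3
Step 4: max=232897/54000, min=3647/900, spread=14077/54000
Step 5: max=2084407/486000, min=219683/54000, spread=5363/24300
Step 6: max=62060809/14580000, min=122869/30000, spread=93859/583200
Step 7: max=3709474481/874800000, min=199736467/48600000, spread=4568723/34992000
Step 8: max=221732435629/52488000000, min=6013618889/1458000000, spread=8387449/83980800

Answer: 3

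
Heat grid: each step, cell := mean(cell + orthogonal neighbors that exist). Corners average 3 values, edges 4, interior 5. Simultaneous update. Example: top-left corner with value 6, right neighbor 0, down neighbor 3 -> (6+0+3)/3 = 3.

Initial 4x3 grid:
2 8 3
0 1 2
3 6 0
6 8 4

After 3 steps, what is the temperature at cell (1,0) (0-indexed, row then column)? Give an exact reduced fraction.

Step 1: cell (1,0) = 3/2
Step 2: cell (1,0) = 719/240
Step 3: cell (1,0) = 4357/1440
Full grid after step 3:
  6779/2160 4403/1440 883/270
  4357/1440 3923/1200 2141/720
  5657/1440 4349/1200 431/120
  9781/2160 3283/720 487/120

Answer: 4357/1440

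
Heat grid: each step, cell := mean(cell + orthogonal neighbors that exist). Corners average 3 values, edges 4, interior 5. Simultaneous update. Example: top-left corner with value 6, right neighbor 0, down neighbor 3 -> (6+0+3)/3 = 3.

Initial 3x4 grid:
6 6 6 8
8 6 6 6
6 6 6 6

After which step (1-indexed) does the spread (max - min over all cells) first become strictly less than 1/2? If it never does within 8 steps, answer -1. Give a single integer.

Step 1: max=20/3, min=6, spread=2/3
Step 2: max=787/120, min=6, spread=67/120
Step 3: max=3481/540, min=443/72, spread=317/1080
  -> spread < 1/2 first at step 3
Step 4: max=2761051/432000, min=37123/6000, spread=17639/86400
Step 5: max=24804641/3888000, min=8066087/1296000, spread=30319/194400
Step 6: max=1482632959/233280000, min=485986853/77760000, spread=61681/583200
Step 7: max=88860626981/13996800000, min=360478567/57600000, spread=1580419/17496000
Step 8: max=5322254194879/839808000000, min=1755264014293/279936000000, spread=7057769/104976000

Answer: 3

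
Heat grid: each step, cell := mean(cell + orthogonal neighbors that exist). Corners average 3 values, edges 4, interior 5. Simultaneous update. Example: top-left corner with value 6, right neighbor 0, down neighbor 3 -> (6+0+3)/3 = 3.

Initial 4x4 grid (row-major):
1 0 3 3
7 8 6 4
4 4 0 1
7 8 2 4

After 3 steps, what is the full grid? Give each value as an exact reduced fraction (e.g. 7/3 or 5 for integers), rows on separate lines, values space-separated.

After step 1:
  8/3 3 3 10/3
  5 5 21/5 7/2
  11/2 24/5 13/5 9/4
  19/3 21/4 7/2 7/3
After step 2:
  32/9 41/12 203/60 59/18
  109/24 22/5 183/50 797/240
  649/120 463/100 347/100 641/240
  205/36 1193/240 821/240 97/36
After step 3:
  829/216 166/45 3091/900 7187/2160
  3223/720 12389/3000 21881/6000 23273/7200
  18247/3600 5491/1200 10711/3000 21881/7200
  11573/2160 33689/7200 26201/7200 3163/1080

Answer: 829/216 166/45 3091/900 7187/2160
3223/720 12389/3000 21881/6000 23273/7200
18247/3600 5491/1200 10711/3000 21881/7200
11573/2160 33689/7200 26201/7200 3163/1080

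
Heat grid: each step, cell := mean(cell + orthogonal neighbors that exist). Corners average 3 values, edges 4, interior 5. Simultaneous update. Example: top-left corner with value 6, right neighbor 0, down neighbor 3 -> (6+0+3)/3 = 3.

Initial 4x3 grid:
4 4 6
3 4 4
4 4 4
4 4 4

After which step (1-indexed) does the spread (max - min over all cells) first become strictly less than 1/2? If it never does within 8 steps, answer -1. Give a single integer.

Step 1: max=14/3, min=11/3, spread=1
Step 2: max=41/9, min=449/120, spread=293/360
Step 3: max=583/135, min=4633/1200, spread=4943/10800
  -> spread < 1/2 first at step 3
Step 4: max=275953/64800, min=42293/10800, spread=4439/12960
Step 5: max=16271117/3888000, min=1277561/324000, spread=188077/777600
Step 6: max=968904583/233280000, min=38437067/9720000, spread=1856599/9331200
Step 7: max=57715949597/13996800000, min=579349657/145800000, spread=83935301/559872000
Step 8: max=3448441929223/839808000000, min=34867675613/8748000000, spread=809160563/6718464000

Answer: 3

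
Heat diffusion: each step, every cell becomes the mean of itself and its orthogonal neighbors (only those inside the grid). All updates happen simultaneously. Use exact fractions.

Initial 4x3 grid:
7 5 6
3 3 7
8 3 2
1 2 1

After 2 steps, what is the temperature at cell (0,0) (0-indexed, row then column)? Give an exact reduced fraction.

Answer: 31/6

Derivation:
Step 1: cell (0,0) = 5
Step 2: cell (0,0) = 31/6
Full grid after step 2:
  31/6 409/80 21/4
  91/20 114/25 359/80
  61/15 331/100 781/240
  55/18 641/240 20/9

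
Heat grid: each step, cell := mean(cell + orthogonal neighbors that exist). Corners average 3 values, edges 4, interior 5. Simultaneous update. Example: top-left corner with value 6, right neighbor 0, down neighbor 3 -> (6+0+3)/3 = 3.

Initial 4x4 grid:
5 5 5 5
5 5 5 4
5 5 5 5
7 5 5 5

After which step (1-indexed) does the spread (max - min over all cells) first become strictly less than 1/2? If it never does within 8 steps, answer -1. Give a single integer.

Answer: 4

Derivation:
Step 1: max=17/3, min=14/3, spread=1
Step 2: max=50/9, min=569/120, spread=293/360
Step 3: max=581/108, min=5189/1080, spread=23/40
Step 4: max=17243/3240, min=523157/108000, spread=154829/324000
  -> spread < 1/2 first at step 4
Step 5: max=2553499/486000, min=4721357/972000, spread=1587/4000
Step 6: max=38032001/7290000, min=142413593/29160000, spread=39977/120000
Step 7: max=453242357/87480000, min=4287803489/874800000, spread=1006667/3600000
Step 8: max=3382951019/656100000, min=129150055109/26244000000, spread=25382657/108000000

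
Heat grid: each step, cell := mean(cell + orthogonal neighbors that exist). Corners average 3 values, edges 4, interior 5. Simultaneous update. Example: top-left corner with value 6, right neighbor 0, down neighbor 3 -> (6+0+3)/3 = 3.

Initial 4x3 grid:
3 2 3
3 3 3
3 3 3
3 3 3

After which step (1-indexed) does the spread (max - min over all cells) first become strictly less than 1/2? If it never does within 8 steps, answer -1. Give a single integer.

Step 1: max=3, min=8/3, spread=1/3
  -> spread < 1/2 first at step 1
Step 2: max=3, min=653/240, spread=67/240
Step 3: max=3, min=6043/2160, spread=437/2160
Step 4: max=2991/1000, min=2434469/864000, spread=29951/172800
Step 5: max=10046/3375, min=22112179/7776000, spread=206761/1555200
Step 6: max=16034329/5400000, min=8875004429/3110400000, spread=14430763/124416000
Step 7: max=1278347273/432000000, min=534764258311/186624000000, spread=139854109/1492992000
Step 8: max=114788771023/38880000000, min=32169848109749/11197440000000, spread=7114543559/89579520000

Answer: 1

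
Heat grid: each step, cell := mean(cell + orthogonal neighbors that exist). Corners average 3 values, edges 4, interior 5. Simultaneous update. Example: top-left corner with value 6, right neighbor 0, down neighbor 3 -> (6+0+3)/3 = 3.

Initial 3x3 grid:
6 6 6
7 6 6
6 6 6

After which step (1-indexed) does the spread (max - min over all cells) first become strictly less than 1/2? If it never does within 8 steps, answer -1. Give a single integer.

Step 1: max=19/3, min=6, spread=1/3
  -> spread < 1/2 first at step 1
Step 2: max=1507/240, min=6, spread=67/240
Step 3: max=13397/2160, min=1207/200, spread=1807/10800
Step 4: max=5341963/864000, min=32761/5400, spread=33401/288000
Step 5: max=47885933/7776000, min=3283391/540000, spread=3025513/38880000
Step 6: max=19127326867/3110400000, min=175555949/28800000, spread=53531/995328
Step 7: max=1145776925849/186624000000, min=47447116051/7776000000, spread=450953/11943936
Step 8: max=68693543560603/11197440000000, min=5699728610519/933120000000, spread=3799043/143327232

Answer: 1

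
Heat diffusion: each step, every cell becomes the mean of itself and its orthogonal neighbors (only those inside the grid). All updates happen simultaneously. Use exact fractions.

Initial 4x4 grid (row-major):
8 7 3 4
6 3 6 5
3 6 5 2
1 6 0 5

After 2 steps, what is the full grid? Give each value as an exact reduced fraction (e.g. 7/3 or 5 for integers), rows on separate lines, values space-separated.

Answer: 23/4 457/80 373/80 53/12
27/5 497/100 461/100 169/40
127/30 17/4 421/100 439/120
127/36 911/240 803/240 127/36

Derivation:
After step 1:
  7 21/4 5 4
  5 28/5 22/5 17/4
  4 23/5 19/5 17/4
  10/3 13/4 4 7/3
After step 2:
  23/4 457/80 373/80 53/12
  27/5 497/100 461/100 169/40
  127/30 17/4 421/100 439/120
  127/36 911/240 803/240 127/36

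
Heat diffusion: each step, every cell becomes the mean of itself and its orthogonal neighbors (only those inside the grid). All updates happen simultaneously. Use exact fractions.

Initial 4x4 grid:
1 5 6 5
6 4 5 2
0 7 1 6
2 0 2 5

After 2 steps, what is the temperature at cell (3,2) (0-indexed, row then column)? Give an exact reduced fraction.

Answer: 797/240

Derivation:
Step 1: cell (3,2) = 2
Step 2: cell (3,2) = 797/240
Full grid after step 2:
  43/12 373/80 1031/240 169/36
  159/40 363/100 459/100 239/60
  287/120 37/10 157/50 62/15
  43/18 469/240 797/240 59/18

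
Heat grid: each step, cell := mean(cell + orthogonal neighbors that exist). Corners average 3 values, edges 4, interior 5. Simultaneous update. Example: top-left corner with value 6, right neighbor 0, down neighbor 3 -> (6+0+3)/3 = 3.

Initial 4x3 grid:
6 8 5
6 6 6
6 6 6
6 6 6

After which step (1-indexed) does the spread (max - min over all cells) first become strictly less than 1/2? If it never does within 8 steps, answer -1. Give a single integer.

Step 1: max=20/3, min=23/4, spread=11/12
Step 2: max=513/80, min=95/16, spread=19/40
  -> spread < 1/2 first at step 2
Step 3: max=13669/2160, min=287/48, spread=377/1080
Step 4: max=1797289/288000, min=9007/1500, spread=13589/57600
Step 5: max=48399397/7776000, min=1298867/216000, spread=328037/1555200
Step 6: max=2889176303/466560000, min=39099649/6480000, spread=2960063/18662400
Step 7: max=172968771877/27993600000, min=391601561/64800000, spread=151875901/1119744000
Step 8: max=10352636277743/1679616000000, min=2207392721/364500000, spread=289552991/2687385600

Answer: 2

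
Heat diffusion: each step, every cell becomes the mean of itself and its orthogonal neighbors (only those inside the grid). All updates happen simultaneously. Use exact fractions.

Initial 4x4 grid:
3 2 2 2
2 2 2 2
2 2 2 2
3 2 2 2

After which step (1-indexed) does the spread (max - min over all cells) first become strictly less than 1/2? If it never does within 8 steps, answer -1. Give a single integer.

Step 1: max=7/3, min=2, spread=1/3
  -> spread < 1/2 first at step 1
Step 2: max=41/18, min=2, spread=5/18
Step 3: max=955/432, min=2, spread=91/432
Step 4: max=28321/12960, min=151/75, spread=11141/64800
Step 5: max=280729/129600, min=72869/36000, spread=92003/648000
Step 6: max=41874857/19440000, min=91567/45000, spread=2317913/19440000
Step 7: max=1250558273/583200000, min=21191/10368, spread=58564523/583200000
Step 8: max=37373526581/17496000000, min=997138993/486000000, spread=1476522833/17496000000

Answer: 1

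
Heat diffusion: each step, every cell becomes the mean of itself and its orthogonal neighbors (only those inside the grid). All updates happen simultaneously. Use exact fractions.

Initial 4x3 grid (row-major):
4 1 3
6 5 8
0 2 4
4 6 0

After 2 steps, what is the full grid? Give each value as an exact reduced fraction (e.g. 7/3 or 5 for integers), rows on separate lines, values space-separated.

Answer: 32/9 919/240 49/12
889/240 99/25 169/40
809/240 173/50 457/120
28/9 49/15 59/18

Derivation:
After step 1:
  11/3 13/4 4
  15/4 22/5 5
  3 17/5 7/2
  10/3 3 10/3
After step 2:
  32/9 919/240 49/12
  889/240 99/25 169/40
  809/240 173/50 457/120
  28/9 49/15 59/18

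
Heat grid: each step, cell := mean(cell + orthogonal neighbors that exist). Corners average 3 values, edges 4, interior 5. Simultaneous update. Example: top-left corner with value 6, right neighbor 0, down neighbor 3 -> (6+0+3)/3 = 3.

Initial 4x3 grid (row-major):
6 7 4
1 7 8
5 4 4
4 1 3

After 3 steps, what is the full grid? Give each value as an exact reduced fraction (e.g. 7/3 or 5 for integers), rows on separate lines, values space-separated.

Answer: 11029/2160 1649/300 6187/1080
33991/7200 10051/2000 19033/3600
28751/7200 8391/2000 3947/900
7577/2160 711/200 4001/1080

Derivation:
After step 1:
  14/3 6 19/3
  19/4 27/5 23/4
  7/2 21/5 19/4
  10/3 3 8/3
After step 2:
  185/36 28/5 217/36
  1099/240 261/50 667/120
  947/240 417/100 521/120
  59/18 33/10 125/36
After step 3:
  11029/2160 1649/300 6187/1080
  33991/7200 10051/2000 19033/3600
  28751/7200 8391/2000 3947/900
  7577/2160 711/200 4001/1080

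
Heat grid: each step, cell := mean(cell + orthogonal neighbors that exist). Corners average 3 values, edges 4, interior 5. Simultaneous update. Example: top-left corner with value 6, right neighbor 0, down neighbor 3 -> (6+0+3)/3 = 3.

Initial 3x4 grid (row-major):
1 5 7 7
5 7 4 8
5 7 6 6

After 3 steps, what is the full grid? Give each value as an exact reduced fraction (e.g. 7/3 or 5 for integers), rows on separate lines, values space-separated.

After step 1:
  11/3 5 23/4 22/3
  9/2 28/5 32/5 25/4
  17/3 25/4 23/4 20/3
After step 2:
  79/18 1201/240 1469/240 58/9
  583/120 111/20 119/20 533/80
  197/36 349/60 94/15 56/9
After step 3:
  10261/2160 7583/1440 8467/1440 3461/540
  7297/1440 6523/1200 611/100 6067/960
  5813/1080 4159/720 2183/360 13789/2160

Answer: 10261/2160 7583/1440 8467/1440 3461/540
7297/1440 6523/1200 611/100 6067/960
5813/1080 4159/720 2183/360 13789/2160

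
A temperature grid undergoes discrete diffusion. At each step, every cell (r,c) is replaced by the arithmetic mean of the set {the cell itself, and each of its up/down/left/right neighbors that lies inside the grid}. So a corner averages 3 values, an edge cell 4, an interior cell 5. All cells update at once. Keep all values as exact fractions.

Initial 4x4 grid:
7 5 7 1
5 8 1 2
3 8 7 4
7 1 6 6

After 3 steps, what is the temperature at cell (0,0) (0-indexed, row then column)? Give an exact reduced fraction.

Step 1: cell (0,0) = 17/3
Step 2: cell (0,0) = 109/18
Step 3: cell (0,0) = 12259/2160
Full grid after step 3:
  12259/2160 39043/7200 30851/7200 409/108
  20249/3600 31561/6000 701/150 27461/7200
  3817/720 1966/375 29183/6000 32741/7200
  2701/540 3703/720 18223/3600 10517/2160

Answer: 12259/2160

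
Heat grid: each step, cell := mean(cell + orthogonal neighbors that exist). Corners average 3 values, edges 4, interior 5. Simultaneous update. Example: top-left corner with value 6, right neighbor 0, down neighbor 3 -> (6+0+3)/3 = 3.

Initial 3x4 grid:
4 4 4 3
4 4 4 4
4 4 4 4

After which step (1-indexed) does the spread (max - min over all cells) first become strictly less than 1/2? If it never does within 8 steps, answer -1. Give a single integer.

Answer: 1

Derivation:
Step 1: max=4, min=11/3, spread=1/3
  -> spread < 1/2 first at step 1
Step 2: max=4, min=67/18, spread=5/18
Step 3: max=4, min=823/216, spread=41/216
Step 4: max=4, min=99463/25920, spread=4217/25920
Step 5: max=28721/7200, min=6011651/1555200, spread=38417/311040
Step 6: max=573403/144000, min=362047789/93312000, spread=1903471/18662400
Step 7: max=17164241/4320000, min=21793890911/5598720000, spread=18038617/223948800
Step 8: max=1542273241/388800000, min=1310424617149/335923200000, spread=883978523/13436928000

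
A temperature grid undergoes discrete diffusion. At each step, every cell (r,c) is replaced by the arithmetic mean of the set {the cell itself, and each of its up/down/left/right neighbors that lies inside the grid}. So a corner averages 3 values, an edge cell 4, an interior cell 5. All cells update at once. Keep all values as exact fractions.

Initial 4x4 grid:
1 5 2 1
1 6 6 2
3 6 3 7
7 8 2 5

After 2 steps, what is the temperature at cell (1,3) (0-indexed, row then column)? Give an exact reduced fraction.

Step 1: cell (1,3) = 4
Step 2: cell (1,3) = 823/240
Full grid after step 2:
  103/36 53/15 187/60 55/18
  53/15 401/100 209/50 823/240
  91/20 124/25 451/100 1063/240
  16/3 429/80 1183/240 161/36

Answer: 823/240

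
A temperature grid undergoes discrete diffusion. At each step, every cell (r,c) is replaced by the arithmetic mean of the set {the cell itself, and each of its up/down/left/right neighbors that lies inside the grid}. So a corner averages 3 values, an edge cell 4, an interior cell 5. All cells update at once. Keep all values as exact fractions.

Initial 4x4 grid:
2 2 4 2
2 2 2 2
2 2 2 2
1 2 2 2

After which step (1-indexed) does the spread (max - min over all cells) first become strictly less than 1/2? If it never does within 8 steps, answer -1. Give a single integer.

Answer: 4

Derivation:
Step 1: max=8/3, min=5/3, spread=1
Step 2: max=151/60, min=31/18, spread=143/180
Step 3: max=1291/540, min=391/216, spread=209/360
Step 4: max=124843/54000, min=11917/6480, spread=19151/40500
  -> spread < 1/2 first at step 4
Step 5: max=1110643/486000, min=1833299/972000, spread=129329/324000
Step 6: max=32738377/14580000, min=55735877/29160000, spread=3246959/9720000
Step 7: max=242903599/109350000, min=67895129/34992000, spread=81950189/291600000
Step 8: max=28824973891/13122000000, min=2058163529/1049760000, spread=2065286519/8748000000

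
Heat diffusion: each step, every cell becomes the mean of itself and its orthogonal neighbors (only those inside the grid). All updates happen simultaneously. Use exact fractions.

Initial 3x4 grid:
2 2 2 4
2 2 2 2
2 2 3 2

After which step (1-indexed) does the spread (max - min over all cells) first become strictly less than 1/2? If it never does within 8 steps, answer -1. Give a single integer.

Answer: 3

Derivation:
Step 1: max=8/3, min=2, spread=2/3
Step 2: max=23/9, min=2, spread=5/9
Step 3: max=659/270, min=49/24, spread=431/1080
  -> spread < 1/2 first at step 3
Step 4: max=155017/64800, min=18631/9000, spread=104369/324000
Step 5: max=9148373/3888000, min=282641/135000, spread=5041561/19440000
Step 6: max=542777527/233280000, min=68495701/32400000, spread=248042399/1166400000
Step 7: max=32274741293/13996800000, min=2071204267/972000000, spread=12246999241/69984000000
Step 8: max=1923087899287/839808000000, min=250228679731/116640000000, spread=607207026119/4199040000000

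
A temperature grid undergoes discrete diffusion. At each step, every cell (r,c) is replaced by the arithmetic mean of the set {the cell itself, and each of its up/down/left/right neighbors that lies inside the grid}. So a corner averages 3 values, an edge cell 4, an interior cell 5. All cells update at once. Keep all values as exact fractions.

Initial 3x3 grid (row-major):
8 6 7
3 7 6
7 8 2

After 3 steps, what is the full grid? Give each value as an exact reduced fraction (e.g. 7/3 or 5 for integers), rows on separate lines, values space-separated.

After step 1:
  17/3 7 19/3
  25/4 6 11/2
  6 6 16/3
After step 2:
  227/36 25/4 113/18
  287/48 123/20 139/24
  73/12 35/6 101/18
After step 3:
  2669/432 1499/240 1319/216
  17653/2880 7201/1200 8579/1440
  859/144 2131/360 1241/216

Answer: 2669/432 1499/240 1319/216
17653/2880 7201/1200 8579/1440
859/144 2131/360 1241/216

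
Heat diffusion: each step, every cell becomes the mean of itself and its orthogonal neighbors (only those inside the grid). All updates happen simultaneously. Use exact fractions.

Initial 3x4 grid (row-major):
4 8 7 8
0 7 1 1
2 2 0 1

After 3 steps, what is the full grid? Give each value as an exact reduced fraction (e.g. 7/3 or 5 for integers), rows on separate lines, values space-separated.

After step 1:
  4 13/2 6 16/3
  13/4 18/5 16/5 11/4
  4/3 11/4 1 2/3
After step 2:
  55/12 201/40 631/120 169/36
  731/240 193/50 331/100 239/80
  22/9 521/240 457/240 53/36
After step 3:
  3037/720 2809/600 16459/3600 9317/2160
  50161/14400 10447/3000 433/125 14957/4800
  1379/540 18683/7200 15943/7200 2291/1080

Answer: 3037/720 2809/600 16459/3600 9317/2160
50161/14400 10447/3000 433/125 14957/4800
1379/540 18683/7200 15943/7200 2291/1080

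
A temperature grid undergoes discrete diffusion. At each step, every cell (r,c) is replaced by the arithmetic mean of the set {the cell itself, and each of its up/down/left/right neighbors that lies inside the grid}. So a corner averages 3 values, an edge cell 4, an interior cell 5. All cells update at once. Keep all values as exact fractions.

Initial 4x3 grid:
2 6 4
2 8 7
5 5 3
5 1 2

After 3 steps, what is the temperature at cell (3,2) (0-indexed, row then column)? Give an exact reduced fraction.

Answer: 158/45

Derivation:
Step 1: cell (3,2) = 2
Step 2: cell (3,2) = 19/6
Step 3: cell (3,2) = 158/45
Full grid after step 3:
  4843/1080 583/120 11191/2160
  397/90 381/80 7067/1440
  2983/720 2497/600 2017/480
  8059/2160 10489/2880 158/45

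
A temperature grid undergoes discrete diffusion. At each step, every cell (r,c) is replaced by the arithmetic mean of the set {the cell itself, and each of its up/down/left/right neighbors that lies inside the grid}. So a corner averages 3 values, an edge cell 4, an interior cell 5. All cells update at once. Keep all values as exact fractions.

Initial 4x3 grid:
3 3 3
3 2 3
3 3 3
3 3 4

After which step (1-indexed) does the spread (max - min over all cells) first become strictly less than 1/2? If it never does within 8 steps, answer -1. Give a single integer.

Answer: 3

Derivation:
Step 1: max=10/3, min=11/4, spread=7/12
Step 2: max=59/18, min=277/100, spread=457/900
Step 3: max=6773/2160, min=13589/4800, spread=13159/43200
  -> spread < 1/2 first at step 3
Step 4: max=402847/129600, min=123049/43200, spread=337/1296
Step 5: max=23804873/7776000, min=49601309/17280000, spread=29685679/155520000
Step 6: max=1420057507/466560000, min=447830419/155520000, spread=61253/373248
Step 7: max=84629853713/27993600000, min=27012260321/9331200000, spread=14372291/111974400
Step 8: max=5058154795267/1679616000000, min=1625854456339/559872000000, spread=144473141/1343692800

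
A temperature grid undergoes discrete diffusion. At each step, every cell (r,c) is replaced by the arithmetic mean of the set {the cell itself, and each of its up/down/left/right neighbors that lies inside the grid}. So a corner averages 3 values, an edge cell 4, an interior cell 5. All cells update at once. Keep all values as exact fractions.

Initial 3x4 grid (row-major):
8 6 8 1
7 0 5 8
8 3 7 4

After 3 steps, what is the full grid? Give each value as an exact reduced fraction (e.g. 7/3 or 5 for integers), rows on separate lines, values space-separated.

Answer: 4139/720 1103/200 18659/3600 721/135
8939/1600 5189/1000 10473/2000 4117/800
961/180 4137/800 36293/7200 11531/2160

Derivation:
After step 1:
  7 11/2 5 17/3
  23/4 21/5 28/5 9/2
  6 9/2 19/4 19/3
After step 2:
  73/12 217/40 653/120 91/18
  459/80 511/100 481/100 221/40
  65/12 389/80 1271/240 187/36
After step 3:
  4139/720 1103/200 18659/3600 721/135
  8939/1600 5189/1000 10473/2000 4117/800
  961/180 4137/800 36293/7200 11531/2160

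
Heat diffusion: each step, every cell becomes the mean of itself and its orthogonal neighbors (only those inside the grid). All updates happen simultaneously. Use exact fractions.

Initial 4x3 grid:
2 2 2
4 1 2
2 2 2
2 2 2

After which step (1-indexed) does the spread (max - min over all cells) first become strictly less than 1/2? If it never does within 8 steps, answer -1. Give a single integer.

Step 1: max=8/3, min=7/4, spread=11/12
Step 2: max=577/240, min=11/6, spread=137/240
Step 3: max=2441/1080, min=919/480, spread=1493/4320
  -> spread < 1/2 first at step 3
Step 4: max=94607/43200, min=9431/4800, spread=152/675
Step 5: max=3344843/1555200, min=43093/21600, spread=242147/1555200
Step 6: max=82514417/38880000, min=4348409/2160000, spread=848611/7776000
Step 7: max=11804369207/5598720000, min=105009469/51840000, spread=92669311/1119744000
Step 8: max=703815542053/335923200000, min=19007904673/9331200000, spread=781238953/13436928000

Answer: 3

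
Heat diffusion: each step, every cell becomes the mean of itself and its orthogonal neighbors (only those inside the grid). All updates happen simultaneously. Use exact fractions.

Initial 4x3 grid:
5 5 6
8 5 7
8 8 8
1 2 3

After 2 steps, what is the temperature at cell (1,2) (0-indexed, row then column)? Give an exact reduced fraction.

Answer: 32/5

Derivation:
Step 1: cell (1,2) = 13/2
Step 2: cell (1,2) = 32/5
Full grid after step 2:
  71/12 477/80 71/12
  507/80 621/100 32/5
  1357/240 581/100 353/60
  161/36 177/40 43/9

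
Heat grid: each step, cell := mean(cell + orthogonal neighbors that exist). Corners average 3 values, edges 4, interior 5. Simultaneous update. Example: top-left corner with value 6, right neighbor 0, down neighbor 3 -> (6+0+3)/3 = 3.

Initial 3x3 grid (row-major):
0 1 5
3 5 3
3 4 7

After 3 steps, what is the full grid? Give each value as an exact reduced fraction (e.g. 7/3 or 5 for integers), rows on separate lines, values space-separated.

Answer: 2701/1080 43639/14400 2429/720
44039/14400 20243/6000 14441/3600
3691/1080 19313/4800 9187/2160

Derivation:
After step 1:
  4/3 11/4 3
  11/4 16/5 5
  10/3 19/4 14/3
After step 2:
  41/18 617/240 43/12
  637/240 369/100 119/30
  65/18 319/80 173/36
After step 3:
  2701/1080 43639/14400 2429/720
  44039/14400 20243/6000 14441/3600
  3691/1080 19313/4800 9187/2160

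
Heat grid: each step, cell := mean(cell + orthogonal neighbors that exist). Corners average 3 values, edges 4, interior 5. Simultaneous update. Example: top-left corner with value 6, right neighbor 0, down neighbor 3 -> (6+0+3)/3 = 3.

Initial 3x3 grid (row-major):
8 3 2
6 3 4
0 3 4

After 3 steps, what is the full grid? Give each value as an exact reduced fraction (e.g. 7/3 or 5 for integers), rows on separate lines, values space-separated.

After step 1:
  17/3 4 3
  17/4 19/5 13/4
  3 5/2 11/3
After step 2:
  167/36 247/60 41/12
  1003/240 89/25 823/240
  13/4 389/120 113/36
After step 3:
  9313/2160 14159/3600 877/240
  56261/14400 2779/750 48761/14400
  2561/720 23743/7200 7063/2160

Answer: 9313/2160 14159/3600 877/240
56261/14400 2779/750 48761/14400
2561/720 23743/7200 7063/2160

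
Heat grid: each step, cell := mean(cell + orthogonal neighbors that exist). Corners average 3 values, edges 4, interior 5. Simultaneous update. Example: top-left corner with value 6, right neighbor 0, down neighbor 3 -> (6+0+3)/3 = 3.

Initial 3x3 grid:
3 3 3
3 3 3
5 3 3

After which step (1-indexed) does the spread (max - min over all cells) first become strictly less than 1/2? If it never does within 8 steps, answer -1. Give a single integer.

Step 1: max=11/3, min=3, spread=2/3
Step 2: max=32/9, min=3, spread=5/9
Step 3: max=365/108, min=3, spread=41/108
  -> spread < 1/2 first at step 3
Step 4: max=21571/6480, min=551/180, spread=347/1296
Step 5: max=1273337/388800, min=5557/1800, spread=2921/15552
Step 6: max=75812539/23328000, min=673483/216000, spread=24611/186624
Step 7: max=4517762033/1399680000, min=15236741/4860000, spread=207329/2239488
Step 8: max=269972352451/83980800000, min=816401599/259200000, spread=1746635/26873856

Answer: 3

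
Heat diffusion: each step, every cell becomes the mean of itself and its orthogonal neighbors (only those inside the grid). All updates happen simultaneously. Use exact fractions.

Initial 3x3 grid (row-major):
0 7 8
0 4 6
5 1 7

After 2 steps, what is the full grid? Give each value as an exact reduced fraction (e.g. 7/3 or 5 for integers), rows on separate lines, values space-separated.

Answer: 28/9 1061/240 6
611/240 211/50 1291/240
17/6 871/240 91/18

Derivation:
After step 1:
  7/3 19/4 7
  9/4 18/5 25/4
  2 17/4 14/3
After step 2:
  28/9 1061/240 6
  611/240 211/50 1291/240
  17/6 871/240 91/18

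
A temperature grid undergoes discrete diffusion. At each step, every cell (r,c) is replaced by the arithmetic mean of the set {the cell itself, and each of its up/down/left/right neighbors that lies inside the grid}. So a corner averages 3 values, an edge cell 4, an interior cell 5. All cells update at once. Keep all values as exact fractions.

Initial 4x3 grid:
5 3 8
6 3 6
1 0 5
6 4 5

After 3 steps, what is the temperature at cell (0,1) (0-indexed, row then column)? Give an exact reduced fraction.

Answer: 66259/14400

Derivation:
Step 1: cell (0,1) = 19/4
Step 2: cell (0,1) = 1121/240
Step 3: cell (0,1) = 66259/14400
Full grid after step 3:
  9271/2160 66259/14400 10561/2160
  7003/1800 24791/6000 8203/1800
  3179/900 22391/6000 926/225
  7591/2160 53299/14400 8641/2160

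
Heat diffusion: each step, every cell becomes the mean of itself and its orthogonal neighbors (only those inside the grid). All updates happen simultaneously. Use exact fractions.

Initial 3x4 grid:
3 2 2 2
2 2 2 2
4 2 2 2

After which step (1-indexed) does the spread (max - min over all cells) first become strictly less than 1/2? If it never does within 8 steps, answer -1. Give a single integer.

Answer: 3

Derivation:
Step 1: max=11/4, min=2, spread=3/4
Step 2: max=95/36, min=2, spread=23/36
Step 3: max=1061/432, min=2, spread=197/432
  -> spread < 1/2 first at step 3
Step 4: max=62641/25920, min=583/288, spread=10171/25920
Step 5: max=3666347/1555200, min=3079/1500, spread=2370199/7776000
Step 6: max=217384633/93312000, min=2686369/1296000, spread=4793213/18662400
Step 7: max=12885347267/5598720000, min=81456743/38880000, spread=46223051/223948800
Step 8: max=766913748553/335923200000, min=820724027/388800000, spread=2312327569/13436928000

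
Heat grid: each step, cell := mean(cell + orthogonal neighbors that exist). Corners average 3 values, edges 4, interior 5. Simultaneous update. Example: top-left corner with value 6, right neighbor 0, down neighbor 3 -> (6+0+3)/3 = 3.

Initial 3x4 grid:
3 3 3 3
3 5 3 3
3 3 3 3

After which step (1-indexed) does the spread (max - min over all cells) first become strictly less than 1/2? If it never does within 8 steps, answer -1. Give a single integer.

Answer: 2

Derivation:
Step 1: max=7/2, min=3, spread=1/2
Step 2: max=173/50, min=3, spread=23/50
  -> spread < 1/2 first at step 2
Step 3: max=8011/2400, min=613/200, spread=131/480
Step 4: max=71351/21600, min=11191/3600, spread=841/4320
Step 5: max=28462051/8640000, min=2253373/720000, spread=56863/345600
Step 6: max=254814341/77760000, min=20429543/6480000, spread=386393/3110400
Step 7: max=101705723131/31104000000, min=8196358813/2592000000, spread=26795339/248832000
Step 8: max=6082535714129/1866240000000, min=493646149667/155520000000, spread=254051069/2985984000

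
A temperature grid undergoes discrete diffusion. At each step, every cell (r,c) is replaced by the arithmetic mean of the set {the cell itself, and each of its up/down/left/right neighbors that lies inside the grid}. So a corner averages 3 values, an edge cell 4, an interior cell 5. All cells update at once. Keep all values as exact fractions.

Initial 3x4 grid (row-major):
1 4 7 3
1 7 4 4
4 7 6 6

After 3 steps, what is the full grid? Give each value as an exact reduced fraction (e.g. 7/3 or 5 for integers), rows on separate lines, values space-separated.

Answer: 1291/360 3403/800 32857/7200 5153/1080
6421/1600 8917/2000 10117/2000 23383/4800
389/90 4003/800 37457/7200 1417/270

Derivation:
After step 1:
  2 19/4 9/2 14/3
  13/4 23/5 28/5 17/4
  4 6 23/4 16/3
After step 2:
  10/3 317/80 1171/240 161/36
  277/80 121/25 247/50 397/80
  53/12 407/80 1361/240 46/9
After step 3:
  1291/360 3403/800 32857/7200 5153/1080
  6421/1600 8917/2000 10117/2000 23383/4800
  389/90 4003/800 37457/7200 1417/270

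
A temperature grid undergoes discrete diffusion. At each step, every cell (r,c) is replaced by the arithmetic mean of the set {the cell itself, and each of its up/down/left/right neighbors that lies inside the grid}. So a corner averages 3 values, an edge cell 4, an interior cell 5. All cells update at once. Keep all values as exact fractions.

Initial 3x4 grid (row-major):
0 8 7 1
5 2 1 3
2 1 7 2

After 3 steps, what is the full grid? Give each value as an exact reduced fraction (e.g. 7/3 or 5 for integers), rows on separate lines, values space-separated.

After step 1:
  13/3 17/4 17/4 11/3
  9/4 17/5 4 7/4
  8/3 3 11/4 4
After step 2:
  65/18 487/120 97/24 29/9
  253/80 169/50 323/100 161/48
  95/36 709/240 55/16 17/6
After step 3:
  7799/2160 6791/1800 13097/3600 1529/432
  5117/1600 3357/1000 5233/1500 45503/14400
  394/135 22339/7200 2491/800 77/24

Answer: 7799/2160 6791/1800 13097/3600 1529/432
5117/1600 3357/1000 5233/1500 45503/14400
394/135 22339/7200 2491/800 77/24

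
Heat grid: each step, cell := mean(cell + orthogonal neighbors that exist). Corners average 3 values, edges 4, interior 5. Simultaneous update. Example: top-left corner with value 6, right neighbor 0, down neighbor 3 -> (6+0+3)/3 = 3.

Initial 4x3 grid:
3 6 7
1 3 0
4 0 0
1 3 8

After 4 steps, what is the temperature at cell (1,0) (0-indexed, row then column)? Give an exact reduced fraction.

Answer: 118399/43200

Derivation:
Step 1: cell (1,0) = 11/4
Step 2: cell (1,0) = 115/48
Step 3: cell (1,0) = 3973/1440
Step 4: cell (1,0) = 118399/43200
Full grid after step 4:
  81491/25920 552341/172800 85001/25920
  118399/43200 207769/72000 1966/675
  108239/43200 90817/36000 29141/10800
  31601/12960 55577/21600 16993/6480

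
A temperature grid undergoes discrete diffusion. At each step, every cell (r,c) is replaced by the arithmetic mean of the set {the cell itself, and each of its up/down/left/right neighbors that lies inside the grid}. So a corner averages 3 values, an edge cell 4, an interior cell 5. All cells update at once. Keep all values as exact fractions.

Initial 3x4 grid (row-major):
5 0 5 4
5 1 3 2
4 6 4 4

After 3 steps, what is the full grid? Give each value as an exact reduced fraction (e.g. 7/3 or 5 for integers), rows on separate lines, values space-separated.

Answer: 725/216 911/288 4583/1440 175/54
2083/576 2081/600 331/100 3247/960
191/48 15/4 2609/720 1513/432

Derivation:
After step 1:
  10/3 11/4 3 11/3
  15/4 3 3 13/4
  5 15/4 17/4 10/3
After step 2:
  59/18 145/48 149/48 119/36
  181/48 13/4 33/10 53/16
  25/6 4 43/12 65/18
After step 3:
  725/216 911/288 4583/1440 175/54
  2083/576 2081/600 331/100 3247/960
  191/48 15/4 2609/720 1513/432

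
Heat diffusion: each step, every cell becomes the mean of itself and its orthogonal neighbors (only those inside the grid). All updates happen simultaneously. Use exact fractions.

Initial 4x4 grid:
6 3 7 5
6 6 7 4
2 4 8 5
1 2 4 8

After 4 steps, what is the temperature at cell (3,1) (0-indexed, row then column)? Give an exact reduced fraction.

Answer: 890491/216000

Derivation:
Step 1: cell (3,1) = 11/4
Step 2: cell (3,1) = 859/240
Step 3: cell (3,1) = 27457/7200
Step 4: cell (3,1) = 890491/216000
Full grid after step 4:
  21677/4320 20881/4000 595783/108000 180511/32400
  332033/72000 301243/60000 484441/90000 304649/54000
  870211/216000 400331/90000 187067/36000 297157/54000
  116621/32400 890491/216000 1050403/216000 349189/64800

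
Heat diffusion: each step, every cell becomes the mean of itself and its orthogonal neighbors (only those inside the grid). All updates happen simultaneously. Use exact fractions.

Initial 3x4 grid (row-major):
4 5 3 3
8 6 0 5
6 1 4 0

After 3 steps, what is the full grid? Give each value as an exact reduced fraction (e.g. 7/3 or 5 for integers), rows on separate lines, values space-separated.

Answer: 2129/432 31891/7200 24091/7200 6841/2160
9049/1800 24253/6000 20293/6000 1201/450
37/8 4861/1200 859/300 109/40

Derivation:
After step 1:
  17/3 9/2 11/4 11/3
  6 4 18/5 2
  5 17/4 5/4 3
After step 2:
  97/18 203/48 871/240 101/36
  31/6 447/100 68/25 46/15
  61/12 29/8 121/40 25/12
After step 3:
  2129/432 31891/7200 24091/7200 6841/2160
  9049/1800 24253/6000 20293/6000 1201/450
  37/8 4861/1200 859/300 109/40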